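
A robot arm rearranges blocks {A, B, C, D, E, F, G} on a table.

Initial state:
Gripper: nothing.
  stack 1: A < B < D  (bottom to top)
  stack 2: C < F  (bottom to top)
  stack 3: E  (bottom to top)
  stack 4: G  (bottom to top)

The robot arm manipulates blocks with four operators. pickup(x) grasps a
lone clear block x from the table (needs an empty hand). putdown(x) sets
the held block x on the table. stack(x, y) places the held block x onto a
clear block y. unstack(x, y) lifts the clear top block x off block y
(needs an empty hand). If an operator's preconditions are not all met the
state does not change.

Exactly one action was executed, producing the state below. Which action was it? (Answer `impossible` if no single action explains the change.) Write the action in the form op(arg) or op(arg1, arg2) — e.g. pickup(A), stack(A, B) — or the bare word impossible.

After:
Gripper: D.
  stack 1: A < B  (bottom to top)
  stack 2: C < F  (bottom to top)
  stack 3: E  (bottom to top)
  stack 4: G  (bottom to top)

target: towers=[A/B; C/F; E; G] holding=D
     unstack(F, C) → towers=[A/B/D; C; E; G] holding=F
         pickup(G) → towers=[A/B/D; C/F; E] holding=G
     unstack(D, B) → towers=[A/B; C/F; E; G] holding=D  ← match
         pickup(E) → towers=[A/B/D; C/F; G] holding=E

unstack(D, B)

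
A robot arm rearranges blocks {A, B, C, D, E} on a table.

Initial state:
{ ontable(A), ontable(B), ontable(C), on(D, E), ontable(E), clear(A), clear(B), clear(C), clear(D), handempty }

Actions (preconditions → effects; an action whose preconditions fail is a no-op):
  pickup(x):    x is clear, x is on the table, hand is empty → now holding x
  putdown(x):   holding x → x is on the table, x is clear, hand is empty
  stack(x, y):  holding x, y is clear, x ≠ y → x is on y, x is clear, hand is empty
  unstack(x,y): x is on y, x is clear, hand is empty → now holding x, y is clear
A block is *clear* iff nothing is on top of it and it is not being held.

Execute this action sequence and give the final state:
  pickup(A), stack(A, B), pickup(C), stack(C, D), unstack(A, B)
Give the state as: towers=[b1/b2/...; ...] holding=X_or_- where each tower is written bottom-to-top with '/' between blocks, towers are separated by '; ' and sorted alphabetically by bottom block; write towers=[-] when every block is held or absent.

step 1 (pickup(A)): towers=[B; C; E/D] holding=A
step 2 (stack(A, B)): towers=[B/A; C; E/D] holding=-
step 3 (pickup(C)): towers=[B/A; E/D] holding=C
step 4 (stack(C, D)): towers=[B/A; E/D/C] holding=-
step 5 (unstack(A, B)): towers=[B; E/D/C] holding=A

towers=[B; E/D/C] holding=A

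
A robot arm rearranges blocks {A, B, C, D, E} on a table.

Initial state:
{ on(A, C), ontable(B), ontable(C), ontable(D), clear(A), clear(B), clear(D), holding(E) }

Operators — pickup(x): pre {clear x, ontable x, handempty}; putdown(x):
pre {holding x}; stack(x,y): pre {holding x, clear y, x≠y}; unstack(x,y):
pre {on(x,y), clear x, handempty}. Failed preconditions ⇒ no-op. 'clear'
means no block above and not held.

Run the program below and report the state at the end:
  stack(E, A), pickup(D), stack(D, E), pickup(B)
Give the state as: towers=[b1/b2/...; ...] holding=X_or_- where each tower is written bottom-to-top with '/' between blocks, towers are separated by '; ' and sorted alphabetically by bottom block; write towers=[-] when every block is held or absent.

towers=[C/A/E/D] holding=B

step 1 (stack(E, A)): towers=[B; C/A/E; D] holding=-
step 2 (pickup(D)): towers=[B; C/A/E] holding=D
step 3 (stack(D, E)): towers=[B; C/A/E/D] holding=-
step 4 (pickup(B)): towers=[C/A/E/D] holding=B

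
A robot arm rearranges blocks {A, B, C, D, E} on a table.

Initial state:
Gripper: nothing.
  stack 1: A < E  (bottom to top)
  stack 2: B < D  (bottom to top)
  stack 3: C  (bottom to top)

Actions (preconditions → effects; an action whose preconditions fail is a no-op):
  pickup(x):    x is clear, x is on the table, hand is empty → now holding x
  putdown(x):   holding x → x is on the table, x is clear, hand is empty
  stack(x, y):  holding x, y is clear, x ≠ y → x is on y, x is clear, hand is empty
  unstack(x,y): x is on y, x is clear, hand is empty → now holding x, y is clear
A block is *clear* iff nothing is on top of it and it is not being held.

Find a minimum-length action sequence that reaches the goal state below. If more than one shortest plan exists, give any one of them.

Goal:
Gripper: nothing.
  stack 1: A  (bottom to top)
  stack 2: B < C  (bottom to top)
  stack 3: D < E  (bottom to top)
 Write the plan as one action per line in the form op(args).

unstack(D, B)
putdown(D)
unstack(E, A)
stack(E, D)
pickup(C)
stack(C, B)

step 1 (unstack(D, B)): towers=[A/E; B; C] holding=D
step 2 (putdown(D)): towers=[A/E; B; C; D] holding=-
step 3 (unstack(E, A)): towers=[A; B; C; D] holding=E
step 4 (stack(E, D)): towers=[A; B; C; D/E] holding=-
step 5 (pickup(C)): towers=[A; B; D/E] holding=C
step 6 (stack(C, B)): towers=[A; B/C; D/E] holding=-
goal check: towers=[A; B/C; D/E] holding=- — reached (length 6, optimal by BFS)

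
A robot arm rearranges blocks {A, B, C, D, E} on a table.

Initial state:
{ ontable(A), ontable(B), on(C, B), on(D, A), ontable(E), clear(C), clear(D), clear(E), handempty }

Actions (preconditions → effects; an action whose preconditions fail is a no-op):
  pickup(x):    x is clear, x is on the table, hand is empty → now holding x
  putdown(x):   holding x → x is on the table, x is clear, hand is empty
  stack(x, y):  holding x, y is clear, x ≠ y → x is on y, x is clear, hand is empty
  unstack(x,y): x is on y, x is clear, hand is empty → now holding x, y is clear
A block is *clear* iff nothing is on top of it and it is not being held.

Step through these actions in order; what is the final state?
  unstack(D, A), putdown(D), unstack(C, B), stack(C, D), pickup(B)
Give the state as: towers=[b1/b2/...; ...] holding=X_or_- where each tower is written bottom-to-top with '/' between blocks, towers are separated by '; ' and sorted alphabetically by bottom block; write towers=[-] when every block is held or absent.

step 1 (unstack(D, A)): towers=[A; B/C; E] holding=D
step 2 (putdown(D)): towers=[A; B/C; D; E] holding=-
step 3 (unstack(C, B)): towers=[A; B; D; E] holding=C
step 4 (stack(C, D)): towers=[A; B; D/C; E] holding=-
step 5 (pickup(B)): towers=[A; D/C; E] holding=B

towers=[A; D/C; E] holding=B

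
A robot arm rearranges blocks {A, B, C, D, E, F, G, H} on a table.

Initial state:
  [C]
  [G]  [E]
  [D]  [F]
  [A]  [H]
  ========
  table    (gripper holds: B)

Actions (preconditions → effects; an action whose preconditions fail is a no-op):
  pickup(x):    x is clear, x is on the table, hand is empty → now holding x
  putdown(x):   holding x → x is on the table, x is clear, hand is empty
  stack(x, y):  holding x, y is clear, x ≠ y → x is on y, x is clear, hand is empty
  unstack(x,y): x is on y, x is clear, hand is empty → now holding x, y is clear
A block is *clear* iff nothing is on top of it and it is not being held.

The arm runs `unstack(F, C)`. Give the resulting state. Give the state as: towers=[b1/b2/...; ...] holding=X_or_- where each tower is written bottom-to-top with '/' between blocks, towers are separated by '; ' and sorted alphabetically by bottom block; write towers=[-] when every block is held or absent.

towers=[A/D/G/C; H/F/E] holding=B

before: towers=[A/D/G/C; H/F/E] holding=B
pre[unstack(F, C)]: on(F,C) ✗, clear(F) ✗, handempty ✗
on(F,C), clear(F), handempty unmet → unstack(F, C) is a no-op
after:  towers=[A/D/G/C; H/F/E] holding=B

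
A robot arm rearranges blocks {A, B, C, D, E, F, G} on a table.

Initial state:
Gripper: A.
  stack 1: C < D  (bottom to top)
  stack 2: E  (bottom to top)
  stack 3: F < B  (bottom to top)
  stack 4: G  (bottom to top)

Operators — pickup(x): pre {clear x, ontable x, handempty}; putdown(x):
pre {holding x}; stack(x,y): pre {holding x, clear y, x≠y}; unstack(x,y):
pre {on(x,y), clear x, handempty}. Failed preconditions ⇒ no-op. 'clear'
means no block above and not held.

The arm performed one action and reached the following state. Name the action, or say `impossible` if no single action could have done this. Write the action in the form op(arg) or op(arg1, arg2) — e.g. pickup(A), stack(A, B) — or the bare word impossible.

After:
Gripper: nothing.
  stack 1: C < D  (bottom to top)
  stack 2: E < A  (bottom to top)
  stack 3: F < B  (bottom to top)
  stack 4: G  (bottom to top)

stack(A, E)

target: towers=[C/D; E/A; F/B; G] holding=-
        putdown(A) → towers=[A; C/D; E; F/B; G] holding=-
       stack(A, B) → towers=[C/D; E; F/B/A; G] holding=-
       stack(A, G) → towers=[C/D; E; F/B; G/A] holding=-
       stack(A, D) → towers=[C/D/A; E; F/B; G] holding=-
       stack(A, E) → towers=[C/D; E/A; F/B; G] holding=-  ← match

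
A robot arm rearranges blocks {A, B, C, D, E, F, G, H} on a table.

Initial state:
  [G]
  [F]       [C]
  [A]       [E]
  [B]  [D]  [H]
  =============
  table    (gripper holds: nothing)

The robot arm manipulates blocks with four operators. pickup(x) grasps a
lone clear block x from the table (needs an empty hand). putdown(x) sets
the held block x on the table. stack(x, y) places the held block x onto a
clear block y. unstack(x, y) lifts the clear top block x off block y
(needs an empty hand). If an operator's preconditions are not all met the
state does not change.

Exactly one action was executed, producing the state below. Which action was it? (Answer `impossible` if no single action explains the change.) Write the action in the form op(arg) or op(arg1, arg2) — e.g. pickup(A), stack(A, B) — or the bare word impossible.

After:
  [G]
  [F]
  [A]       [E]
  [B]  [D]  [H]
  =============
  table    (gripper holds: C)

unstack(C, E)

target: towers=[B/A/F/G; D; H/E] holding=C
     unstack(G, F) → towers=[B/A/F; D; H/E/C] holding=G
         pickup(D) → towers=[B/A/F/G; H/E/C] holding=D
     unstack(C, E) → towers=[B/A/F/G; D; H/E] holding=C  ← match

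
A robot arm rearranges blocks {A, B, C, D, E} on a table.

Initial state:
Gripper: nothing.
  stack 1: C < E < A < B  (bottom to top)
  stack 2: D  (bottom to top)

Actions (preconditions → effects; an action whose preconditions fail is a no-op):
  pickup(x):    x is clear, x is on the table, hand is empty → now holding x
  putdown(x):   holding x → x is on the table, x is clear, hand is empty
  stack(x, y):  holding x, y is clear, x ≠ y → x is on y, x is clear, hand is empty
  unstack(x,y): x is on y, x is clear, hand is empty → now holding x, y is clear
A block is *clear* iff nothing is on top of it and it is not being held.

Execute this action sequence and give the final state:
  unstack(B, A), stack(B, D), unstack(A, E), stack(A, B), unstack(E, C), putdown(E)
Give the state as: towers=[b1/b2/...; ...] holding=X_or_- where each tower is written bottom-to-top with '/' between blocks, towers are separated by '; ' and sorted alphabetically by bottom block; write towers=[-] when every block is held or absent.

towers=[C; D/B/A; E] holding=-

step 1 (unstack(B, A)): towers=[C/E/A; D] holding=B
step 2 (stack(B, D)): towers=[C/E/A; D/B] holding=-
step 3 (unstack(A, E)): towers=[C/E; D/B] holding=A
step 4 (stack(A, B)): towers=[C/E; D/B/A] holding=-
step 5 (unstack(E, C)): towers=[C; D/B/A] holding=E
step 6 (putdown(E)): towers=[C; D/B/A; E] holding=-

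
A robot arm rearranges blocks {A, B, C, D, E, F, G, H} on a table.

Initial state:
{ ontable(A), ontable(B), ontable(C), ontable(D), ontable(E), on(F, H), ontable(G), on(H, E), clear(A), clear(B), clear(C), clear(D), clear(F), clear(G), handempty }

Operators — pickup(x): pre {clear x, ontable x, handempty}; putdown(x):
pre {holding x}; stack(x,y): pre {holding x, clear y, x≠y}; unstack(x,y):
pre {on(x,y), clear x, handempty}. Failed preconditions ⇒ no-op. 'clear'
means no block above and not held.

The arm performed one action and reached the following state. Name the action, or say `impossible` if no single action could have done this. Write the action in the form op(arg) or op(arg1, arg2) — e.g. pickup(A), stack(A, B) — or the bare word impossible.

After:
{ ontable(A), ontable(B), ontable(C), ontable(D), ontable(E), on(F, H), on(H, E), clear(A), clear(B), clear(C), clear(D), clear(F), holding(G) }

target: towers=[A; B; C; D; E/H/F] holding=G
         pickup(G) → towers=[A; B; C; D; E/H/F] holding=G  ← match
         pickup(A) → towers=[B; C; D; E/H/F; G] holding=A
         pickup(B) → towers=[A; C; D; E/H/F; G] holding=B
     unstack(F, H) → towers=[A; B; C; D; E/H; G] holding=F
         pickup(D) → towers=[A; B; C; E/H/F; G] holding=D
         pickup(C) → towers=[A; B; D; E/H/F; G] holding=C

pickup(G)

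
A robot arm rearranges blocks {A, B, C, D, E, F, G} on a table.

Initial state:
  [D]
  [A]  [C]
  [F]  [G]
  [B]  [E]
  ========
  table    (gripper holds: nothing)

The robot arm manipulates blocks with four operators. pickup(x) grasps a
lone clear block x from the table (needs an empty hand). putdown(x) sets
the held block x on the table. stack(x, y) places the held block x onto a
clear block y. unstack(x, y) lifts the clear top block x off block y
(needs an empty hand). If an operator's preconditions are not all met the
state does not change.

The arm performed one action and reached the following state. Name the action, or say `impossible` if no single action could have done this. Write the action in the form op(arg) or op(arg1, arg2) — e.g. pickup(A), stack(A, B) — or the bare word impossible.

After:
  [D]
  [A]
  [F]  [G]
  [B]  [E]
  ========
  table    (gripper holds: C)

target: towers=[B/F/A/D; E/G] holding=C
     unstack(D, A) → towers=[B/F/A; E/G/C] holding=D
     unstack(C, G) → towers=[B/F/A/D; E/G] holding=C  ← match

unstack(C, G)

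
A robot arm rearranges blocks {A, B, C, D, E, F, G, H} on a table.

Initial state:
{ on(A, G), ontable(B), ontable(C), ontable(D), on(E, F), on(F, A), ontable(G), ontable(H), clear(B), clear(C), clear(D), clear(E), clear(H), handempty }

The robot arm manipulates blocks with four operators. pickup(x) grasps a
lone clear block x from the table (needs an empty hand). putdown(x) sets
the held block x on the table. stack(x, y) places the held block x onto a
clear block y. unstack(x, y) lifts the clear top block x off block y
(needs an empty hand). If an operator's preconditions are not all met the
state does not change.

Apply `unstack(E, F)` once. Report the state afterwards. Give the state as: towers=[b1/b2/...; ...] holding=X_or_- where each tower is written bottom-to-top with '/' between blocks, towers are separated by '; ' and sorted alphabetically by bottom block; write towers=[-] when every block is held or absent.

before: towers=[B; C; D; G/A/F/E; H] holding=-
pre[unstack(E, F)]: on(E,F) ok, clear(E) ok, handempty ok
all met → apply unstack(E, F)
after:  towers=[B; C; D; G/A/F; H] holding=E

towers=[B; C; D; G/A/F; H] holding=E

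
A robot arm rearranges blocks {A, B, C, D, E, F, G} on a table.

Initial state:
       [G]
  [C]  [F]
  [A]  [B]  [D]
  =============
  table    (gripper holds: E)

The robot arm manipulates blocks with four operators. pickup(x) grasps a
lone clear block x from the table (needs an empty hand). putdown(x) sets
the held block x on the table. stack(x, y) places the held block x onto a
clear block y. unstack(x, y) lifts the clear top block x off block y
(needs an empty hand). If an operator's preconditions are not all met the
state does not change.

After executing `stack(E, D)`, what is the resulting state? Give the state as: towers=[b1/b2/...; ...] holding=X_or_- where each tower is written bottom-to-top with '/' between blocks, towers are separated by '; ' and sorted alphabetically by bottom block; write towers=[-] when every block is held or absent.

before: towers=[A/C; B/F/G; D] holding=E
pre[stack(E, D)]: holding(E) yes, clear(D) yes, E≠D yes
all met → apply stack(E, D)
after:  towers=[A/C; B/F/G; D/E] holding=-

towers=[A/C; B/F/G; D/E] holding=-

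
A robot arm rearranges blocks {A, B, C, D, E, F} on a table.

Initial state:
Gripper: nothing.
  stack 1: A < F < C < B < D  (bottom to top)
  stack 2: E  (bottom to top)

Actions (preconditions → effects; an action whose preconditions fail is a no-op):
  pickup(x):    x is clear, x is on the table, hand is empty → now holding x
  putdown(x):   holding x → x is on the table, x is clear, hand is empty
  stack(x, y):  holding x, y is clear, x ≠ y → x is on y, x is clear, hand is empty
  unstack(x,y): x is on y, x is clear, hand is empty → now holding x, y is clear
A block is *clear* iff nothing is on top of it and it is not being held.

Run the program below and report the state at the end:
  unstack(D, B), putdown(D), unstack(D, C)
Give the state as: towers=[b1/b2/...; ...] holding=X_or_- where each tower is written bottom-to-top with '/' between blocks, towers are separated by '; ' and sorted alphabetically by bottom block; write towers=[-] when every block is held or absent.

step 1 (unstack(D, B)): towers=[A/F/C/B; E] holding=D
step 2 (putdown(D)): towers=[A/F/C/B; D; E] holding=-
step 3 (unstack(D, C)) [no-op]: towers=[A/F/C/B; D; E] holding=-

towers=[A/F/C/B; D; E] holding=-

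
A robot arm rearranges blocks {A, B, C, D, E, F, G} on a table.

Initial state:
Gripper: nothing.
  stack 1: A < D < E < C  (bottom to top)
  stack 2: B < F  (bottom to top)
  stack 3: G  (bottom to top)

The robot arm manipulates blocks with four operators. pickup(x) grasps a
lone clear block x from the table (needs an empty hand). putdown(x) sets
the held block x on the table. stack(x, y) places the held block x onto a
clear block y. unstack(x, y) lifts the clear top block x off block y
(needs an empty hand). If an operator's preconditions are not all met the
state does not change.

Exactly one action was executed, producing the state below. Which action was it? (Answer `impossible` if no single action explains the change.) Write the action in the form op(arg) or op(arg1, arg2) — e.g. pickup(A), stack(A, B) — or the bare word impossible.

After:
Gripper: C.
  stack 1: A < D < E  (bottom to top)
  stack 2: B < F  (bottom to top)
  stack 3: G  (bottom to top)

target: towers=[A/D/E; B/F; G] holding=C
     unstack(F, B) → towers=[A/D/E/C; B; G] holding=F
         pickup(G) → towers=[A/D/E/C; B/F] holding=G
     unstack(C, E) → towers=[A/D/E; B/F; G] holding=C  ← match

unstack(C, E)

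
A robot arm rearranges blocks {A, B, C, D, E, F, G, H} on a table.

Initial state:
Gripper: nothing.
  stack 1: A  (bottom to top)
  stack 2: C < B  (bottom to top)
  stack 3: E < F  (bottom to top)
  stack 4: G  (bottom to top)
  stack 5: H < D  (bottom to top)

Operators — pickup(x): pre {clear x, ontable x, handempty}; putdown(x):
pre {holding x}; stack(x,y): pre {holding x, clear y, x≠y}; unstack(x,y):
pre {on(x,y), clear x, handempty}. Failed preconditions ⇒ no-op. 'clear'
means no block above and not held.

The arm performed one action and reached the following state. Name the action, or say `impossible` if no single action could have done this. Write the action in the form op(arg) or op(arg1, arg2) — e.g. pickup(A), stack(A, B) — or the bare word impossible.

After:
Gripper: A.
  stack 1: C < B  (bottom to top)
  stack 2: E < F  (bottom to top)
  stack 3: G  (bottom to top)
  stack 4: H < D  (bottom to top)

pickup(A)

target: towers=[C/B; E/F; G; H/D] holding=A
         pickup(G) → towers=[A; C/B; E/F; H/D] holding=G
         pickup(A) → towers=[C/B; E/F; G; H/D] holding=A  ← match
     unstack(B, C) → towers=[A; C; E/F; G; H/D] holding=B
     unstack(F, E) → towers=[A; C/B; E; G; H/D] holding=F
     unstack(D, H) → towers=[A; C/B; E/F; G; H] holding=D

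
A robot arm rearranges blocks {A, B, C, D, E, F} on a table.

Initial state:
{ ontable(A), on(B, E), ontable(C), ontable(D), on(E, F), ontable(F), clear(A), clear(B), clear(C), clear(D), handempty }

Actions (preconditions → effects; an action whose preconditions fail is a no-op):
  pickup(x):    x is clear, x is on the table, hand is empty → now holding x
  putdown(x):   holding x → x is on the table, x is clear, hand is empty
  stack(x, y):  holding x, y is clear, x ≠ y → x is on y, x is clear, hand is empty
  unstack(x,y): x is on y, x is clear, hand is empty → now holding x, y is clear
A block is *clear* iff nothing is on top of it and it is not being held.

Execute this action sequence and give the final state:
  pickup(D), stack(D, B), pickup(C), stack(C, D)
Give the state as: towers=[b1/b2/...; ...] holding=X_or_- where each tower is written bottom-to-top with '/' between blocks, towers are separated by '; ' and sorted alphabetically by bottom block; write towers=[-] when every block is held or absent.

step 1 (pickup(D)): towers=[A; C; F/E/B] holding=D
step 2 (stack(D, B)): towers=[A; C; F/E/B/D] holding=-
step 3 (pickup(C)): towers=[A; F/E/B/D] holding=C
step 4 (stack(C, D)): towers=[A; F/E/B/D/C] holding=-

towers=[A; F/E/B/D/C] holding=-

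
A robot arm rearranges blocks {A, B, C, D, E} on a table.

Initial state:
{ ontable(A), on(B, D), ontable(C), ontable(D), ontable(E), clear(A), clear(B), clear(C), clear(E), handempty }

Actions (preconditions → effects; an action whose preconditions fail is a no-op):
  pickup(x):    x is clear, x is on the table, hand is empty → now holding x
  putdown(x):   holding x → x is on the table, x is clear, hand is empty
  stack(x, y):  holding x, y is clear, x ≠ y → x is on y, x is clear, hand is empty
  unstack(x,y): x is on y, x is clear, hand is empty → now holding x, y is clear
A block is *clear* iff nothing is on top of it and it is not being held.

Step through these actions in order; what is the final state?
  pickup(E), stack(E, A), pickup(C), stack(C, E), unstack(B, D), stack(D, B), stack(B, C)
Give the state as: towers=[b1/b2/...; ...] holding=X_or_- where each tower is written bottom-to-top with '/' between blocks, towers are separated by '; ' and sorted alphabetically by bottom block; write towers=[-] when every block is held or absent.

towers=[A/E/C/B; D] holding=-

step 1 (pickup(E)): towers=[A; C; D/B] holding=E
step 2 (stack(E, A)): towers=[A/E; C; D/B] holding=-
step 3 (pickup(C)): towers=[A/E; D/B] holding=C
step 4 (stack(C, E)): towers=[A/E/C; D/B] holding=-
step 5 (unstack(B, D)): towers=[A/E/C; D] holding=B
step 6 (stack(D, B)) [no-op]: towers=[A/E/C; D] holding=B
step 7 (stack(B, C)): towers=[A/E/C/B; D] holding=-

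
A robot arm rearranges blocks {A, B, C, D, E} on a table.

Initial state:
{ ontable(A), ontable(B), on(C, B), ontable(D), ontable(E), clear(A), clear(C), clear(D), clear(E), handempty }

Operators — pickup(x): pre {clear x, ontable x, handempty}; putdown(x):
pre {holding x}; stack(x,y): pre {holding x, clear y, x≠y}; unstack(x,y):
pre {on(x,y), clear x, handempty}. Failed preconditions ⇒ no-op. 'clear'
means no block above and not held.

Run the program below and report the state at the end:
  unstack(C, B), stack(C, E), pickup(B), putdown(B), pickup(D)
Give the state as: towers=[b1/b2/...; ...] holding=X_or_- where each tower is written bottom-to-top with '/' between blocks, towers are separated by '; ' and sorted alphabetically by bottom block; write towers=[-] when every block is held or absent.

towers=[A; B; E/C] holding=D

step 1 (unstack(C, B)): towers=[A; B; D; E] holding=C
step 2 (stack(C, E)): towers=[A; B; D; E/C] holding=-
step 3 (pickup(B)): towers=[A; D; E/C] holding=B
step 4 (putdown(B)): towers=[A; B; D; E/C] holding=-
step 5 (pickup(D)): towers=[A; B; E/C] holding=D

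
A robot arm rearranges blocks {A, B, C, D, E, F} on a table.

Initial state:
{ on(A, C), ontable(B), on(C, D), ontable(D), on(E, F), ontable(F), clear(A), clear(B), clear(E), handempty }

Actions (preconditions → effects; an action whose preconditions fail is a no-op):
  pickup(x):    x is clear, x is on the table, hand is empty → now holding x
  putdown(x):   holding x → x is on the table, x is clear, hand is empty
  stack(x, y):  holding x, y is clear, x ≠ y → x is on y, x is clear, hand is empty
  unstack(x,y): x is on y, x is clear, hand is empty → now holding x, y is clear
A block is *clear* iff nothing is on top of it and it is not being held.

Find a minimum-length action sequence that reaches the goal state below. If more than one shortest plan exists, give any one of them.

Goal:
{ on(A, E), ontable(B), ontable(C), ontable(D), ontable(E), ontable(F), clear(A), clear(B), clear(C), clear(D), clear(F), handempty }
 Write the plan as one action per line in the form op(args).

step 1 (unstack(E, F)): towers=[B; D/C/A; F] holding=E
step 2 (putdown(E)): towers=[B; D/C/A; E; F] holding=-
step 3 (unstack(A, C)): towers=[B; D/C; E; F] holding=A
step 4 (stack(A, E)): towers=[B; D/C; E/A; F] holding=-
step 5 (unstack(C, D)): towers=[B; D; E/A; F] holding=C
step 6 (putdown(C)): towers=[B; C; D; E/A; F] holding=-
goal check: towers=[B; C; D; E/A; F] holding=- — reached (length 6, optimal by BFS)

unstack(E, F)
putdown(E)
unstack(A, C)
stack(A, E)
unstack(C, D)
putdown(C)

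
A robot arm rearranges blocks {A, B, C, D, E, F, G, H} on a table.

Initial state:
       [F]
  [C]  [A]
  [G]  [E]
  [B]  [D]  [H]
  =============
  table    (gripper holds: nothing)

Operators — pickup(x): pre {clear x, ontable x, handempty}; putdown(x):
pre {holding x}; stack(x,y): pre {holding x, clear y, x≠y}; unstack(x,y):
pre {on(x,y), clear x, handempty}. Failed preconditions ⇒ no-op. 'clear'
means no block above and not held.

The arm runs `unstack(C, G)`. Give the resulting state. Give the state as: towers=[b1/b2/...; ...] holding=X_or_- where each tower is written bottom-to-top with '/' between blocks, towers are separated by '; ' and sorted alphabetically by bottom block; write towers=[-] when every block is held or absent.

before: towers=[B/G/C; D/E/A/F; H] holding=-
pre[unstack(C, G)]: on(C,G) ok, clear(C) ok, handempty ok
all met → apply unstack(C, G)
after:  towers=[B/G; D/E/A/F; H] holding=C

towers=[B/G; D/E/A/F; H] holding=C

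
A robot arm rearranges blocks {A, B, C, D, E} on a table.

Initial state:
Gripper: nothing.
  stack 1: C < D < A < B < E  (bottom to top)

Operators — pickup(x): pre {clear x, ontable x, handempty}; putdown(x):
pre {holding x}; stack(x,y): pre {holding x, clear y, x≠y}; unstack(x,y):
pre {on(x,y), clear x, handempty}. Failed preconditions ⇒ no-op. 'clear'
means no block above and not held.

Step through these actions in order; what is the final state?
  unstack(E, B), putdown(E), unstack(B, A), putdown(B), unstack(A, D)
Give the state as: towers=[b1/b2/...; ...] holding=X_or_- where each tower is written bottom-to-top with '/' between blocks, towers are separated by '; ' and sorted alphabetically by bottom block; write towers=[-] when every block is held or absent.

towers=[B; C/D; E] holding=A

step 1 (unstack(E, B)): towers=[C/D/A/B] holding=E
step 2 (putdown(E)): towers=[C/D/A/B; E] holding=-
step 3 (unstack(B, A)): towers=[C/D/A; E] holding=B
step 4 (putdown(B)): towers=[B; C/D/A; E] holding=-
step 5 (unstack(A, D)): towers=[B; C/D; E] holding=A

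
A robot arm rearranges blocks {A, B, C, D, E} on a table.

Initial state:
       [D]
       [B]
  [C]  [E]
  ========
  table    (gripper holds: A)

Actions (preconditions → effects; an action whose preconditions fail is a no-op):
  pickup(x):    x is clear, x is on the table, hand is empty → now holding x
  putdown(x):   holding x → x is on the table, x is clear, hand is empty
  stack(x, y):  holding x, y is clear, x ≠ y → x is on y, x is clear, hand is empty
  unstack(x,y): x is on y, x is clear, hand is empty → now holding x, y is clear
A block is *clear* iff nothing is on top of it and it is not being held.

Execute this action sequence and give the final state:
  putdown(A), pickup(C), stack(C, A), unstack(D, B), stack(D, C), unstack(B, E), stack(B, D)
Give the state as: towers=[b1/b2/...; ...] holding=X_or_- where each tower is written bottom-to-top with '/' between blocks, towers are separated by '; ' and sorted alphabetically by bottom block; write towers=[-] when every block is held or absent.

towers=[A/C/D/B; E] holding=-

step 1 (putdown(A)): towers=[A; C; E/B/D] holding=-
step 2 (pickup(C)): towers=[A; E/B/D] holding=C
step 3 (stack(C, A)): towers=[A/C; E/B/D] holding=-
step 4 (unstack(D, B)): towers=[A/C; E/B] holding=D
step 5 (stack(D, C)): towers=[A/C/D; E/B] holding=-
step 6 (unstack(B, E)): towers=[A/C/D; E] holding=B
step 7 (stack(B, D)): towers=[A/C/D/B; E] holding=-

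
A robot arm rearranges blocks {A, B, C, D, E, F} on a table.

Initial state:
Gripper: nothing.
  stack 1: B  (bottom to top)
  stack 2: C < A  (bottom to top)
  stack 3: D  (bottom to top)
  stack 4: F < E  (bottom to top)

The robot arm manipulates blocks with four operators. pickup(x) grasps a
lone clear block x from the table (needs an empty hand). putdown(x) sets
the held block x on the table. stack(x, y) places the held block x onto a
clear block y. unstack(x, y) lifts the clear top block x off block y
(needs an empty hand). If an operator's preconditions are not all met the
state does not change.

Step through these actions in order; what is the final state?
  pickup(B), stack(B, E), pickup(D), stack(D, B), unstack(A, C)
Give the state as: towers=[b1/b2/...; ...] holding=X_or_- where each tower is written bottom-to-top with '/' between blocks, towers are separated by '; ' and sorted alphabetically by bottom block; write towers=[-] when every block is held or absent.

step 1 (pickup(B)): towers=[C/A; D; F/E] holding=B
step 2 (stack(B, E)): towers=[C/A; D; F/E/B] holding=-
step 3 (pickup(D)): towers=[C/A; F/E/B] holding=D
step 4 (stack(D, B)): towers=[C/A; F/E/B/D] holding=-
step 5 (unstack(A, C)): towers=[C; F/E/B/D] holding=A

towers=[C; F/E/B/D] holding=A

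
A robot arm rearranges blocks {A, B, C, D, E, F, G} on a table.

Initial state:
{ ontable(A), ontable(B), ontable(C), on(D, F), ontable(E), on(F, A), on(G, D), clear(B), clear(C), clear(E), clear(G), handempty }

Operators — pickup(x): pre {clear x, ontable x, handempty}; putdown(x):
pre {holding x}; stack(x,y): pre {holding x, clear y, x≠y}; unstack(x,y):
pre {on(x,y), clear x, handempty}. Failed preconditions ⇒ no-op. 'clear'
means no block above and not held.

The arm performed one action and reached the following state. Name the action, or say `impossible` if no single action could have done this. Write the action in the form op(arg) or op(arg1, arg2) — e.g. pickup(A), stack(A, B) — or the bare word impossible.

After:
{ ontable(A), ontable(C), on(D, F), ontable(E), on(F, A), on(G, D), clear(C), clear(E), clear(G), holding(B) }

pickup(B)

target: towers=[A/F/D/G; C; E] holding=B
         pickup(B) → towers=[A/F/D/G; C; E] holding=B  ← match
     unstack(G, D) → towers=[A/F/D; B; C; E] holding=G
         pickup(E) → towers=[A/F/D/G; B; C] holding=E
         pickup(C) → towers=[A/F/D/G; B; E] holding=C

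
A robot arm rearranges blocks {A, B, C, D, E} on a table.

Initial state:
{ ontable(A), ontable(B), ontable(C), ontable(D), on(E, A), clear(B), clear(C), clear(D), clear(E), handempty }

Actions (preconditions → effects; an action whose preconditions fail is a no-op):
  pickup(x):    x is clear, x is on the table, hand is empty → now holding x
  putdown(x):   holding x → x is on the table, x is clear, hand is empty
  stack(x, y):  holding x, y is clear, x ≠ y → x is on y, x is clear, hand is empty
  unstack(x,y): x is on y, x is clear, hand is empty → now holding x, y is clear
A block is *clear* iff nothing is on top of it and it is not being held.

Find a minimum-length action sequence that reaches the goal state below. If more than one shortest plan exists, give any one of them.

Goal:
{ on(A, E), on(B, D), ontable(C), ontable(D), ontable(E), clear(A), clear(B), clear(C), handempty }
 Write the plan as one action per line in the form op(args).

pickup(B)
stack(B, D)
unstack(E, A)
putdown(E)
pickup(A)
stack(A, E)

step 1 (pickup(B)): towers=[A/E; C; D] holding=B
step 2 (stack(B, D)): towers=[A/E; C; D/B] holding=-
step 3 (unstack(E, A)): towers=[A; C; D/B] holding=E
step 4 (putdown(E)): towers=[A; C; D/B; E] holding=-
step 5 (pickup(A)): towers=[C; D/B; E] holding=A
step 6 (stack(A, E)): towers=[C; D/B; E/A] holding=-
goal check: towers=[C; D/B; E/A] holding=- — reached (length 6, optimal by BFS)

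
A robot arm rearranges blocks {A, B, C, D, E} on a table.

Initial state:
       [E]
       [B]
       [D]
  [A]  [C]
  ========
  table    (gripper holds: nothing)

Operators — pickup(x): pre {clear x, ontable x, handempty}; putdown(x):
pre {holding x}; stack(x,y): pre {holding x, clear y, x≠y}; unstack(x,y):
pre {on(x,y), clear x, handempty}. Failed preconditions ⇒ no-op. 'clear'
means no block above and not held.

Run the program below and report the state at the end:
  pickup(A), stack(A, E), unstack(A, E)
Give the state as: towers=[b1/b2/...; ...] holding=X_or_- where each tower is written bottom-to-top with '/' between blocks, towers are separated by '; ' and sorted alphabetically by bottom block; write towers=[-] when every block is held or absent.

step 1 (pickup(A)): towers=[C/D/B/E] holding=A
step 2 (stack(A, E)): towers=[C/D/B/E/A] holding=-
step 3 (unstack(A, E)): towers=[C/D/B/E] holding=A

towers=[C/D/B/E] holding=A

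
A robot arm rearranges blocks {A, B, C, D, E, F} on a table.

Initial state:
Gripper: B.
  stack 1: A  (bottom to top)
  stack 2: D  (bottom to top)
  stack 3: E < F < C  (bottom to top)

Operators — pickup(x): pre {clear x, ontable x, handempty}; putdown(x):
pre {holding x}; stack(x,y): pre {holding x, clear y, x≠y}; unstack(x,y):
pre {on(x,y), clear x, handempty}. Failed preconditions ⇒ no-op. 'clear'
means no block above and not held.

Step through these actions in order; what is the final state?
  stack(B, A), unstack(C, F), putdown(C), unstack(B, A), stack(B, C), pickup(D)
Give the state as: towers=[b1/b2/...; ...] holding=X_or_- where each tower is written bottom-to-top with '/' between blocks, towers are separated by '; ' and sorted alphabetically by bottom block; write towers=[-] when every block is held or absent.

step 1 (stack(B, A)): towers=[A/B; D; E/F/C] holding=-
step 2 (unstack(C, F)): towers=[A/B; D; E/F] holding=C
step 3 (putdown(C)): towers=[A/B; C; D; E/F] holding=-
step 4 (unstack(B, A)): towers=[A; C; D; E/F] holding=B
step 5 (stack(B, C)): towers=[A; C/B; D; E/F] holding=-
step 6 (pickup(D)): towers=[A; C/B; E/F] holding=D

towers=[A; C/B; E/F] holding=D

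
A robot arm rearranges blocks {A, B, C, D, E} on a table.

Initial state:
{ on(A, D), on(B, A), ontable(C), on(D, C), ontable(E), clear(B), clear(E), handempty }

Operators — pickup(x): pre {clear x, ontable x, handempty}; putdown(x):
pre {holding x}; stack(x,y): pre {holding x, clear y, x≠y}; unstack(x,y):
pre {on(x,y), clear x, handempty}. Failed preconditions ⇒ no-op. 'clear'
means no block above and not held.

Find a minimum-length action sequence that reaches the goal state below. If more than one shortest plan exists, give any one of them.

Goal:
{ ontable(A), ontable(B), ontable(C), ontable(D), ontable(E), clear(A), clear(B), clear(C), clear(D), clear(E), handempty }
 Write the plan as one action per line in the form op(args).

unstack(B, A)
putdown(B)
unstack(A, D)
putdown(A)
unstack(D, C)
putdown(D)

step 1 (unstack(B, A)): towers=[C/D/A; E] holding=B
step 2 (putdown(B)): towers=[B; C/D/A; E] holding=-
step 3 (unstack(A, D)): towers=[B; C/D; E] holding=A
step 4 (putdown(A)): towers=[A; B; C/D; E] holding=-
step 5 (unstack(D, C)): towers=[A; B; C; E] holding=D
step 6 (putdown(D)): towers=[A; B; C; D; E] holding=-
goal check: towers=[A; B; C; D; E] holding=- — reached (length 6, optimal by BFS)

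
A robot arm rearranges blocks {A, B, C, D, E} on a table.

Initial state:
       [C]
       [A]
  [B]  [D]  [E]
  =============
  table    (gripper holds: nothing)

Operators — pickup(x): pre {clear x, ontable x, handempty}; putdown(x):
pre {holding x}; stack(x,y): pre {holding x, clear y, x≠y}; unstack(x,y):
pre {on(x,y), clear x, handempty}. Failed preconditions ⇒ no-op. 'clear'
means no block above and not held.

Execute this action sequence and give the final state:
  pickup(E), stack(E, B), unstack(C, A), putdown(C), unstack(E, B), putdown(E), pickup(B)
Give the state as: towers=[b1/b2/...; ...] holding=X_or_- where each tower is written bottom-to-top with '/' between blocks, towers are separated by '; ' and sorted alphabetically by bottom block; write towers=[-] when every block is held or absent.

step 1 (pickup(E)): towers=[B; D/A/C] holding=E
step 2 (stack(E, B)): towers=[B/E; D/A/C] holding=-
step 3 (unstack(C, A)): towers=[B/E; D/A] holding=C
step 4 (putdown(C)): towers=[B/E; C; D/A] holding=-
step 5 (unstack(E, B)): towers=[B; C; D/A] holding=E
step 6 (putdown(E)): towers=[B; C; D/A; E] holding=-
step 7 (pickup(B)): towers=[C; D/A; E] holding=B

towers=[C; D/A; E] holding=B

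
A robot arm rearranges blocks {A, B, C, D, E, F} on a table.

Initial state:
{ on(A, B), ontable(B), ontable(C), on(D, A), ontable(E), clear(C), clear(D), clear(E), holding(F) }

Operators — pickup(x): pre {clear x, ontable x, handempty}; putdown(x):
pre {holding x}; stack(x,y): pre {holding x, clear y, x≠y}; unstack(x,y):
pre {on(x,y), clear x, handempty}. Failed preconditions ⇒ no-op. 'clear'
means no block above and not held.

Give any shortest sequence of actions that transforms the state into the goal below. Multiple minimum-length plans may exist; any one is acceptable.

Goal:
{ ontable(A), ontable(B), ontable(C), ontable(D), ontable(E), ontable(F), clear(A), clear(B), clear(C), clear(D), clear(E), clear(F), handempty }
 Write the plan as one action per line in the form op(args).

putdown(F)
unstack(D, A)
putdown(D)
unstack(A, B)
putdown(A)

step 1 (putdown(F)): towers=[B/A/D; C; E; F] holding=-
step 2 (unstack(D, A)): towers=[B/A; C; E; F] holding=D
step 3 (putdown(D)): towers=[B/A; C; D; E; F] holding=-
step 4 (unstack(A, B)): towers=[B; C; D; E; F] holding=A
step 5 (putdown(A)): towers=[A; B; C; D; E; F] holding=-
goal check: towers=[A; B; C; D; E; F] holding=- — reached (length 5, optimal by BFS)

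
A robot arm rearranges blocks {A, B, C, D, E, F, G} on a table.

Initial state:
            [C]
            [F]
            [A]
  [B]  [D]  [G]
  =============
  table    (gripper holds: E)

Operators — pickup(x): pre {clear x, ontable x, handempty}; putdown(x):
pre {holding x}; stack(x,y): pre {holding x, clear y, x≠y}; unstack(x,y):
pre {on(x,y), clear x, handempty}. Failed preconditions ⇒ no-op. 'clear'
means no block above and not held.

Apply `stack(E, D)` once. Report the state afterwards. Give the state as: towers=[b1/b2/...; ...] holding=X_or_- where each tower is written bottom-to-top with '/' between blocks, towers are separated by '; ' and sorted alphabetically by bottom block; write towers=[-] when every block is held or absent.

towers=[B; D/E; G/A/F/C] holding=-

before: towers=[B; D; G/A/F/C] holding=E
pre[stack(E, D)]: holding(E) ✓, clear(D) ✓, E≠D ✓
all met → apply stack(E, D)
after:  towers=[B; D/E; G/A/F/C] holding=-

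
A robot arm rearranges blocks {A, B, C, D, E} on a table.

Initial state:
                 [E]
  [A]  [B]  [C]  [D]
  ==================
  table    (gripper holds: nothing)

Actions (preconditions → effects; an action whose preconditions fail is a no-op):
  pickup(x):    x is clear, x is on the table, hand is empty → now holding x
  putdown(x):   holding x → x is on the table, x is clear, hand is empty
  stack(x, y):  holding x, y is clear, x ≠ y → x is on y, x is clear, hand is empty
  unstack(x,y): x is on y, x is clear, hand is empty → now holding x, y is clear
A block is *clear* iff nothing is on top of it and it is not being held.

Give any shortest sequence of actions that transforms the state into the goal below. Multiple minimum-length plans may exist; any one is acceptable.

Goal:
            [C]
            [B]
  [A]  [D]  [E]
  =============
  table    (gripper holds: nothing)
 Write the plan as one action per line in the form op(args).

unstack(E, D)
putdown(E)
pickup(B)
stack(B, E)
pickup(C)
stack(C, B)

step 1 (unstack(E, D)): towers=[A; B; C; D] holding=E
step 2 (putdown(E)): towers=[A; B; C; D; E] holding=-
step 3 (pickup(B)): towers=[A; C; D; E] holding=B
step 4 (stack(B, E)): towers=[A; C; D; E/B] holding=-
step 5 (pickup(C)): towers=[A; D; E/B] holding=C
step 6 (stack(C, B)): towers=[A; D; E/B/C] holding=-
goal check: towers=[A; D; E/B/C] holding=- — reached (length 6, optimal by BFS)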